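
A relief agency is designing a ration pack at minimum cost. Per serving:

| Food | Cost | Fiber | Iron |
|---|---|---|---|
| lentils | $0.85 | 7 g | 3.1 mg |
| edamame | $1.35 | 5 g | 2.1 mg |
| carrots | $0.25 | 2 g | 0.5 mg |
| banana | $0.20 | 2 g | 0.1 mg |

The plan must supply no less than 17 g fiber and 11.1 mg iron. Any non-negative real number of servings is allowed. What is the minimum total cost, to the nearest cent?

$3.04

For a min-cost LP with two ≥-constraints, a basic feasible solution has at most two positive variables.
lentils only: max(17/7, 11.1/3.1) = 3.581 servings → $3.04.
edamame only: max(17/5, 11.1/2.1) = 5.286 servings → $7.14.
carrots only: max(17/2, 11.1/0.5) = 22.2 servings → $5.55.
banana only: max(17/2, 11.1/0.1) = 111 servings → $22.20.
lentils + edamame with both targets exact would need a negative amount; discard.
lentils + carrots: the both-tight solution has a negative serving — not a feasible corner.
lentils + banana: intersection lies outside the first quadrant.
edamame + carrots: intersection lies outside the first quadrant.
edamame + banana: the both-tight solution has a negative serving — not a feasible corner.
carrots + banana: intersection lies outside the first quadrant.
Cheapest feasible corner: $3.04.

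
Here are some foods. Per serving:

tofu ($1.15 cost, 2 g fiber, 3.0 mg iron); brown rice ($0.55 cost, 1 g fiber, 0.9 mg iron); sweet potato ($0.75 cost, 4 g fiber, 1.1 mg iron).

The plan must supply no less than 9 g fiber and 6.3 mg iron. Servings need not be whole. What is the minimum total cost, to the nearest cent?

$2.90

Check every corner: each single food scaled to meet both minima, and each pair solved so both constraints bind.
tofu only: max(9/2, 6.3/3.0) = 4.5 servings → $5.17.
brown rice only: max(9/1, 6.3/0.9) = 9 servings → $4.95.
sweet potato only: max(9/4, 6.3/1.1) = 5.727 servings → $4.30.
tofu + brown rice: the both-tight solution has a negative serving — not a feasible corner.
tofu + sweet potato with both tight: 1.561 servings and 1.469 servings → $2.90.
brown rice + sweet potato with both tight: 6.12 servings and 0.72 servings → $3.91.
So the least-cost plan costs $2.90.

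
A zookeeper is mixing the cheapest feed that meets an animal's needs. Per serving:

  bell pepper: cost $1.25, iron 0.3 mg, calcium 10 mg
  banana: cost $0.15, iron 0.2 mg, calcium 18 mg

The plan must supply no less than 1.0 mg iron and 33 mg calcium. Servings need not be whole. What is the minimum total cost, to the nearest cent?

$0.75

Compare the cost at each extreme point of the feasible region.
bell pepper only: max(1.0/0.3, 33/10) = 3.333 servings → $4.17.
banana only: max(1.0/0.2, 33/18) = 5 servings → $0.75.
bell pepper + banana: intersection lies outside the first quadrant.
So the least-cost plan costs $0.75.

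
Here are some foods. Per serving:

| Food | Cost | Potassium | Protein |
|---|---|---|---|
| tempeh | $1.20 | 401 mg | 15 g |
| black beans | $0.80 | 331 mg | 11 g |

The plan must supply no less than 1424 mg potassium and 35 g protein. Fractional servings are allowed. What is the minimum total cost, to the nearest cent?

With two linear requirements the optimum uses one or two foods; enumerate the corners.
tempeh only: max(1424/401, 35/15) = 3.551 servings → $4.26.
black beans only: max(1424/331, 35/11) = 4.302 servings → $3.44.
tempeh + black beans: intersection lies outside the first quadrant.
So the least-cost plan costs $3.44.

$3.44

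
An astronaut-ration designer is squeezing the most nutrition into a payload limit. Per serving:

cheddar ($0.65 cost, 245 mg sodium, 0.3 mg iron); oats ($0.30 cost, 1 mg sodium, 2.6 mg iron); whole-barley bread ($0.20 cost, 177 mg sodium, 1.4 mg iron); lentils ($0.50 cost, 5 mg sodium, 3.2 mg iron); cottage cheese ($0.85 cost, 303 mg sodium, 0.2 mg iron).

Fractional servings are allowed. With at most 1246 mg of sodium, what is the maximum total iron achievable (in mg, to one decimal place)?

3239.6 mg

Iron per mg sodium: oats 2.6, lentils 0.64, whole-barley bread 0.00791, cheddar 0.001224, cottage cheese 0.0006601.
With no serving limits, spend the whole sodium allowance on oats: 1246 mg / 1 mg × 2.6 mg = 3239.6 mg.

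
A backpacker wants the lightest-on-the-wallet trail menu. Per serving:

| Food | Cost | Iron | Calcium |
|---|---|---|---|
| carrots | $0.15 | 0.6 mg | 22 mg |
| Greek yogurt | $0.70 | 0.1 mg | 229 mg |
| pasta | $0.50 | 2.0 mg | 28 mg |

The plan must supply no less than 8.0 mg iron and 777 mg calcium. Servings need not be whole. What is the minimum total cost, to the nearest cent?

This is a tiny linear program; its minimum lies at a vertex of the feasible set. List the vertices and price them.
carrots only: max(8.0/0.6, 777/22) = 35.32 servings → $5.30.
Greek yogurt only: max(8.0/0.1, 777/229) = 80 servings → $56.00.
pasta only: max(8.0/2.0, 777/28) = 27.75 servings → $13.88.
carrots + Greek yogurt with both tight: 12.98 servings and 2.146 servings → $3.45.
carrots + pasta with both targets exact would need a negative amount; discard.
Greek yogurt + pasta with both tight: 2.922 servings and 3.854 servings → $3.97.
The minimum over all feasible corners is $3.45.

$3.45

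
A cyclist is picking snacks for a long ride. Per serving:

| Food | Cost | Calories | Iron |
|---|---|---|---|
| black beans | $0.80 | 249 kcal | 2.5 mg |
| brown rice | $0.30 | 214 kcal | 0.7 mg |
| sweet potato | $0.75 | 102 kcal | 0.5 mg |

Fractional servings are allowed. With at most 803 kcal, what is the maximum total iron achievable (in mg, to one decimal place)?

8.1 mg

Iron per kcal: black beans 0.01004, sweet potato 0.004902, brown rice 0.003271.
With no serving limits, spend the whole calories allowance on black beans: 803 kcal / 249 kcal × 2.5 mg = 8.1 mg.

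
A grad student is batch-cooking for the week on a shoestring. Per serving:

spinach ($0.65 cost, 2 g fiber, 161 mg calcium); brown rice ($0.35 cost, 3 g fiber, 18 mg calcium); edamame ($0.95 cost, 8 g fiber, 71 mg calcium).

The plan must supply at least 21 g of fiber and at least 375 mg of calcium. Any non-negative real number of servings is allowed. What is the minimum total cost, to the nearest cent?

Check every corner: each single food scaled to meet both minima, and each pair solved so both constraints bind.
spinach only: max(21/2, 375/161) = 10.5 servings → $6.83.
brown rice only: max(21/3, 375/18) = 20.83 servings → $7.29.
edamame only: max(21/8, 375/71) = 5.282 servings → $5.02.
spinach + brown rice with both tight: 1.671 servings and 5.886 servings → $3.15.
spinach + edamame with both tight: 1.317 servings and 2.296 servings → $3.04.
brown rice + edamame: the both-tight solution has a negative serving — not a feasible corner.
So the least-cost plan costs $3.04.

$3.04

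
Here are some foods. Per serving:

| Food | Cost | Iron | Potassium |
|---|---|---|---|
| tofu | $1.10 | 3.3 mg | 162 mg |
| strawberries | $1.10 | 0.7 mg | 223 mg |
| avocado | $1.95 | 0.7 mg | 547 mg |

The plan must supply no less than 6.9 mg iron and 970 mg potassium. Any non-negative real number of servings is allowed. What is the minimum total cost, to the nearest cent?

$4.41

With two linear requirements the optimum uses one or two foods; enumerate the corners.
tofu only: max(6.9/3.3, 970/162) = 5.988 servings → $6.59.
strawberries only: max(6.9/0.7, 970/223) = 9.857 servings → $10.84.
avocado only: max(6.9/0.7, 970/547) = 9.857 servings → $19.22.
tofu + strawberries with both tight: 1.381 servings and 3.347 servings → $5.20.
tofu + avocado with both tight: 1.83 servings and 1.231 servings → $4.41.
strawberries + avocado: the both-tight solution has a negative serving — not a feasible corner.
The minimum over all feasible corners is $4.41.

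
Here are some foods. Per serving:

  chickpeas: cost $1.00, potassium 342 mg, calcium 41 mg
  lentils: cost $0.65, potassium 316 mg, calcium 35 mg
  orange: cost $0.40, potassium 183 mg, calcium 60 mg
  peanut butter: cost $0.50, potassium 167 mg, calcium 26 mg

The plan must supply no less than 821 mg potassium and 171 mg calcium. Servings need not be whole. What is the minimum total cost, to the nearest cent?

$1.74

Minimising a linear cost over {potassium ≥ 821, calcium ≥ 171, servings ≥ 0} — the optimum is at a vertex, using one or two foods.
chickpeas only: max(821/342, 171/41) = 4.171 servings → $4.17.
lentils only: max(821/316, 171/35) = 4.886 servings → $3.18.
orange only: max(821/183, 171/60) = 4.486 servings → $1.79.
peanut butter only: max(821/167, 171/26) = 6.577 servings → $3.29.
chickpeas + lentils: the both-tight solution has a negative serving — not a feasible corner.
chickpeas + orange with both tight: 1.38 servings and 1.907 servings → $2.14.
chickpeas + peanut butter: the both-tight solution has a negative serving — not a feasible corner.
lentils + orange with both tight: 1.431 servings and 2.015 servings → $1.74.
lentils + peanut butter: the both-tight solution has a negative serving — not a feasible corner.
orange + peanut butter with both tight: 1.37 servings and 3.414 servings → $2.26.
So the least-cost plan costs $1.74.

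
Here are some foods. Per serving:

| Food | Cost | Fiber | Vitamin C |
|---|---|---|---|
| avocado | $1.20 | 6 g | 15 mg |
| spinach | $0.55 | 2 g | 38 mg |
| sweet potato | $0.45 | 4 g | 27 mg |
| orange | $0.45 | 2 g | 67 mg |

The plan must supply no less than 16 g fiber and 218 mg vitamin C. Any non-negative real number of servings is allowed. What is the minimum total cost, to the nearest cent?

avocado only: max(16/6, 218/15) = 14.53 servings → $17.44.
spinach only: max(16/2, 218/38) = 8 servings → $4.40.
sweet potato only: max(16/4, 218/27) = 8.074 servings → $3.63.
orange only: max(16/2, 218/67) = 8 servings → $3.60.
avocado + spinach with both tight: 0.8687 servings and 5.394 servings → $4.01.
avocado + sweet potato with both targets exact would need a negative amount; discard.
avocado + orange with both tight: 1.71 servings and 2.871 servings → $3.34.
spinach + sweet potato with both tight: 4.49 servings and 1.755 servings → $3.26.
spinach + orange with both targets exact would need a negative amount; discard.
sweet potato + orange with both tight: 2.972 servings and 2.056 servings → $2.26.
So the least-cost plan costs $2.26.

$2.26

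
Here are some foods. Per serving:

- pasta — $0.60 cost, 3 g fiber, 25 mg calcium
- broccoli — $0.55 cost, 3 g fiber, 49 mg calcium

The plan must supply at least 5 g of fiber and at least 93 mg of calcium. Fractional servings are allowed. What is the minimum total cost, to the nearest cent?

For a min-cost LP with two ≥-constraints, a basic feasible solution has at most two positive variables.
pasta only: max(5/3, 93/25) = 3.72 servings → $2.23.
broccoli only: max(5/3, 93/49) = 1.898 servings → $1.04.
pasta + broccoli: intersection lies outside the first quadrant.
The minimum over all feasible corners is $1.04.

$1.04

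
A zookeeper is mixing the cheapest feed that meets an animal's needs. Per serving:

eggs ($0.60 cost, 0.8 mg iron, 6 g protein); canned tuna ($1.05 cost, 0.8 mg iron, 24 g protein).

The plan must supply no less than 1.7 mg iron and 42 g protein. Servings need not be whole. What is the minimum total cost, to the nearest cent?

$2.01

The cheapest plan sits at a corner of the feasible region — with two constraints it uses at most two foods.
eggs only: max(1.7/0.8, 42/6) = 7 servings → $4.20.
canned tuna only: max(1.7/0.8, 42/24) = 2.125 servings → $2.23.
eggs + canned tuna with both tight: 0.5 servings and 1.625 servings → $2.01.
The minimum over all feasible corners is $2.01.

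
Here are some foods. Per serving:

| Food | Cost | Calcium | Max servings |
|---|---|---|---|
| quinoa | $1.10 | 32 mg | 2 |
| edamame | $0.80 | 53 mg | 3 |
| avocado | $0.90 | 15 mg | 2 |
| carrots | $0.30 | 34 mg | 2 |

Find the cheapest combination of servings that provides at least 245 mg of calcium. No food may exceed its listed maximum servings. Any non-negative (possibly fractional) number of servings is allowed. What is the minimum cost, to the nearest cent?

Cost per mg of calcium: carrots $0.0088, edamame $0.0151, quinoa $0.0344, avocado $0.0600.
Take 2 servings of carrots: +68.0 mg calcium for $0.60 (total $0.60, still need 177.0 mg).
Take 3 servings of edamame: +159.0 mg calcium for $2.40 (total $3.00, still need 18.0 mg).
Take 0.5625 servings of quinoa: +18.0 mg calcium for $0.62 (total $3.62, still need 0.0 mg).
Greedy by cheapest-per-mg is optimal for a single linear constraint, so the minimum cost is $3.62.

$3.62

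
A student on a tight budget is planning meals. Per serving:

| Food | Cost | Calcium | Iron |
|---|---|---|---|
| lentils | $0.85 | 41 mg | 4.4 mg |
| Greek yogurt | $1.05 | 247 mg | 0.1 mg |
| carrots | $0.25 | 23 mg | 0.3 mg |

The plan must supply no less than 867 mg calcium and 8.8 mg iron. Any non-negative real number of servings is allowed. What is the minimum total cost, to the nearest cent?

Check every corner: each single food scaled to meet both minima, and each pair solved so both constraints bind.
lentils only: max(867/41, 8.8/4.4) = 21.15 servings → $17.97.
Greek yogurt only: max(867/247, 8.8/0.1) = 88 servings → $92.40.
carrots only: max(867/23, 8.8/0.3) = 37.7 servings → $9.42.
lentils + Greek yogurt with both tight: 1.927 servings and 3.19 servings → $4.99.
lentils + carrots with both targets exact would need a negative amount; discard.
Greek yogurt + carrots with both tight: 0.8036 servings and 29.07 servings → $8.11.
The minimum over all feasible corners is $4.99.

$4.99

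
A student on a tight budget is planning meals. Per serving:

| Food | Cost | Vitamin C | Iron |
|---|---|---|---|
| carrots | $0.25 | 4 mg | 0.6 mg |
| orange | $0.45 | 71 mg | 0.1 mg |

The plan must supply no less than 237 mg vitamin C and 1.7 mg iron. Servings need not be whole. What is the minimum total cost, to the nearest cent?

Minimising a linear cost over {vitamin C ≥ 237, iron ≥ 1.7, servings ≥ 0} — the optimum is at a vertex, using one or two foods.
carrots only: max(237/4, 1.7/0.6) = 59.25 servings → $14.81.
orange only: max(237/71, 1.7/0.1) = 17 servings → $7.65.
carrots + orange with both tight: 2.299 servings and 3.209 servings → $2.02.
Cheapest feasible corner: $2.02.

$2.02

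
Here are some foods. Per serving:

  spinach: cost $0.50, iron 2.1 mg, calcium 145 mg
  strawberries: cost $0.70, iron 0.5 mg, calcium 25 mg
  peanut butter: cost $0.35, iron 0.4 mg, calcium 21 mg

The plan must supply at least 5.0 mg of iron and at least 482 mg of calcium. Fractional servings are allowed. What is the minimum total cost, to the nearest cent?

$1.66

Two binding constraints pin down two serving amounts, so the optimal mix uses at most two foods. The candidates are each food alone (scaled to the tighter of iron/calcium) and each pair with both constraints tight.
spinach only: max(5.0/2.1, 482/145) = 3.324 servings → $1.66.
strawberries only: max(5.0/0.5, 482/25) = 19.28 servings → $13.50.
peanut butter only: max(5.0/0.4, 482/21) = 22.95 servings → $8.03.
spinach + strawberries: intersection lies outside the first quadrant.
spinach + peanut butter: intersection lies outside the first quadrant.
strawberries + peanut butter: intersection lies outside the first quadrant.
The minimum over all feasible corners is $1.66.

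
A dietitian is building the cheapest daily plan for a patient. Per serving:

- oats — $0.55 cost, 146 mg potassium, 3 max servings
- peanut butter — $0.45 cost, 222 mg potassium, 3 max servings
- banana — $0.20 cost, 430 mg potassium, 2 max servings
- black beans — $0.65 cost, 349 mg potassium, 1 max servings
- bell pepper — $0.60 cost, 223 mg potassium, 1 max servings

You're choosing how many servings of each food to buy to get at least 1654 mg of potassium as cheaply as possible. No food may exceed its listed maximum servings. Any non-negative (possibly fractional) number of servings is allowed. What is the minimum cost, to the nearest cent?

Cost per mg of potassium: banana $0.0005, black beans $0.0019, peanut butter $0.0020, bell pepper $0.0027, oats $0.0038.
Take 2 servings of banana: +860.0 mg potassium for $0.40 (total $0.40, still need 794.0 mg).
Take 1 serving of black beans: +349.0 mg potassium for $0.65 (total $1.05, still need 445.0 mg).
Take 2.005 servings of peanut butter: +445.0 mg potassium for $0.90 (total $1.95, still need 0.0 mg).
Filling from the cheapest source first is optimal under one linear minimum: $1.95.

$1.95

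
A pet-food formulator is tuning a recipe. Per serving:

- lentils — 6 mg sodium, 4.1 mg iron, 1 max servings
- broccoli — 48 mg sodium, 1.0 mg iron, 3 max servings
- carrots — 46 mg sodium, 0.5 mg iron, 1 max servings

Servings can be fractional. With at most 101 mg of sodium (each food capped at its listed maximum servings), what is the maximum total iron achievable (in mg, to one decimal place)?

6.1 mg

Iron per mg sodium: lentils 0.6833, broccoli 0.02083, carrots 0.01087.
Take 1 serving of lentils: uses 6 mg sodium, +4.1 mg iron (running total 4.1 mg).
Take 1.979 servings of broccoli: uses 95 mg sodium, +2.0 mg iron (running total 6.1 mg).
Greedy by best ratio exhausts the sodium allowance optimally: 6.1 mg.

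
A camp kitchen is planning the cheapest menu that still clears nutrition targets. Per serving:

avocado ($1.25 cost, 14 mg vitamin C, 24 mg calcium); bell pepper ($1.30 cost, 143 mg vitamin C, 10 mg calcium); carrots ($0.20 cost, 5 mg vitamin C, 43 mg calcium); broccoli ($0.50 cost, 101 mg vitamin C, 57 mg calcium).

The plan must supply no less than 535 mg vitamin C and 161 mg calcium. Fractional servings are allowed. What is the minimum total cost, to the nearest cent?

$2.65

A basic optimal solution has at most two foods positive. Try each food alone and each pair with both targets met exactly.
avocado only: max(535/14, 161/24) = 38.21 servings → $47.77.
bell pepper only: max(535/143, 161/10) = 16.1 servings → $20.93.
carrots only: max(535/5, 161/43) = 107 servings → $21.40.
broccoli only: max(535/101, 161/57) = 5.297 servings → $2.65.
avocado + bell pepper with both tight: 5.368 servings and 3.216 servings → $10.89.
avocado + carrots with both targets exact would need a negative amount; discard.
avocado + broccoli: the both-tight solution has a negative serving — not a feasible corner.
bell pepper + carrots with both tight: 3.64 servings and 2.898 servings → $5.31.
bell pepper + broccoli with both tight: 1.993 servings and 2.475 servings → $3.83.
carrots + broccoli: the both-tight solution has a negative serving — not a feasible corner.
Cheapest feasible corner: $2.65.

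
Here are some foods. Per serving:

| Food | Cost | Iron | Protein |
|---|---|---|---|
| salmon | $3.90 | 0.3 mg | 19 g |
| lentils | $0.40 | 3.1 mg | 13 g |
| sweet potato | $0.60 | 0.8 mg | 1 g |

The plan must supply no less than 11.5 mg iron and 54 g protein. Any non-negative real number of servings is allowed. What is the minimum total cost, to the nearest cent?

This is a tiny linear program; its minimum lies at a vertex of the feasible set. List the vertices and price them.
salmon only: max(11.5/0.3, 54/19) = 38.33 servings → $149.50.
lentils only: max(11.5/3.1, 54/13) = 4.154 servings → $1.66.
sweet potato only: max(11.5/0.8, 54/1) = 54 servings → $32.40.
salmon + lentils with both tight: 0.3255 servings and 3.678 servings → $2.74.
salmon + sweet potato with both tight: 2.128 servings and 13.58 servings → $16.44.
lentils + sweet potato: the both-tight solution has a negative serving — not a feasible corner.
The minimum over all feasible corners is $1.66.

$1.66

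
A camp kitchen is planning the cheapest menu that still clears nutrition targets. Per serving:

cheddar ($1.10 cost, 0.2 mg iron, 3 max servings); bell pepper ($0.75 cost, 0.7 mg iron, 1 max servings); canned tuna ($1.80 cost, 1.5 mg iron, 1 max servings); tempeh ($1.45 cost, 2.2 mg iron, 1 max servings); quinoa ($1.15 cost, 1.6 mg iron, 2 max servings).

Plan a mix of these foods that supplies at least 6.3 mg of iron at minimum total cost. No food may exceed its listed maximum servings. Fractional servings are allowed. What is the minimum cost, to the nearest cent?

Cost per mg of iron: tempeh $0.6591, quinoa $0.7188, bell pepper $1.0714, canned tuna $1.2000, cheddar $5.5000.
Take 1 serving of tempeh: +2.2 mg iron for $1.45 (total $1.45, still need 4.1 mg).
Take 2 servings of quinoa: +3.2 mg iron for $2.30 (total $3.75, still need 0.9 mg).
Take 1 serving of bell pepper: +0.7 mg iron for $0.75 (total $4.50, still need 0.2 mg).
Take 0.1333 servings of canned tuna: +0.2 mg iron for $0.24 (total $4.74, still need 0.0 mg).
Greedy by cheapest-per-mg is optimal for a single linear constraint, so the minimum cost is $4.74.

$4.74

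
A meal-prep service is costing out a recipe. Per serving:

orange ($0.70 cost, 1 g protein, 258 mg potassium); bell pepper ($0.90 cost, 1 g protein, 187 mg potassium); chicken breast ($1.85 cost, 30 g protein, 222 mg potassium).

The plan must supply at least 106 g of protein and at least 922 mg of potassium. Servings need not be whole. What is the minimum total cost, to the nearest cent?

$6.89

At the optimum either one food covers both requirements or two foods hit both targets exactly; no other combination can be cheaper.
orange only: max(106/1, 922/258) = 106 servings → $74.20.
bell pepper only: max(106/1, 922/187) = 106 servings → $95.40.
chicken breast only: max(106/30, 922/222) = 4.153 servings → $7.68.
orange + bell pepper: intersection lies outside the first quadrant.
orange + chicken breast with both tight: 0.5491 servings and 3.515 servings → $6.89.
bell pepper + chicken breast with both tight: 0.7661 servings and 3.508 servings → $7.18.
Cheapest feasible corner: $6.89.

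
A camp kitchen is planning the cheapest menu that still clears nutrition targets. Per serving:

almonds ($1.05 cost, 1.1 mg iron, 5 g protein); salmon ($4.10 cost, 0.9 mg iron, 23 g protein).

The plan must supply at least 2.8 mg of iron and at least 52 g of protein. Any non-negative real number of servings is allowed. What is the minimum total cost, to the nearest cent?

A basic optimal solution has at most two foods positive. Try each food alone and each pair with both targets met exactly.
almonds only: max(2.8/1.1, 52/5) = 10.4 servings → $10.92.
salmon only: max(2.8/0.9, 52/23) = 3.111 servings → $12.76.
almonds + salmon with both tight: 0.8462 servings and 2.077 servings → $9.40.
The minimum over all feasible corners is $9.40.

$9.40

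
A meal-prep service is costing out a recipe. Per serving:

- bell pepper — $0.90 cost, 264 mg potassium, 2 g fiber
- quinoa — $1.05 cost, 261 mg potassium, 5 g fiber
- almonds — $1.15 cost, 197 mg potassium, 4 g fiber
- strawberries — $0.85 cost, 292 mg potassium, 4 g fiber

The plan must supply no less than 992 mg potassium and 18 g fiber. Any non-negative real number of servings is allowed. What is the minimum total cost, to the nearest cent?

This is a tiny linear program; its minimum lies at a vertex of the feasible set. List the vertices and price them.
bell pepper only: max(992/264, 18/2) = 9 servings → $8.10.
quinoa only: max(992/261, 18/5) = 3.801 servings → $3.99.
almonds only: max(992/197, 18/4) = 5.036 servings → $5.79.
strawberries only: max(992/292, 18/4) = 4.5 servings → $3.83.
bell pepper + quinoa with both tight: 0.3283 servings and 3.469 servings → $3.94.
bell pepper + almonds with both tight: 0.6375 servings and 4.181 servings → $5.38.
bell pepper + strawberries: intersection lies outside the first quadrant.
quinoa + almonds: the both-tight solution has a negative serving — not a feasible corner.
quinoa + strawberries with both tight: 3.096 servings and 0.6298 servings → $3.79.
almonds + strawberries with both tight: 3.389 servings and 1.111 servings → $4.84.
Cheapest feasible corner: $3.79.

$3.79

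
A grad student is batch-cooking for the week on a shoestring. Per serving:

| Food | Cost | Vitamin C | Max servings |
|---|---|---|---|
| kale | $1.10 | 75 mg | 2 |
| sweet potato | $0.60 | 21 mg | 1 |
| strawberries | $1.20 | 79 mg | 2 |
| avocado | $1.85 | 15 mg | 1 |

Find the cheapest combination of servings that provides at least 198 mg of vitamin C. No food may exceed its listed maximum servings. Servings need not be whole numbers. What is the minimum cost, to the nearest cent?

$2.93

Cost per mg of vitamin C: kale $0.0147, strawberries $0.0152, sweet potato $0.0286, avocado $0.1233.
Take 2 servings of kale: +150.0 mg vitamin C for $2.20 (total $2.20, still need 48.0 mg).
Take 0.6076 servings of strawberries: +48.0 mg vitamin C for $0.73 (total $2.93, still need 0.0 mg).
Filling from the cheapest source first is optimal under one linear minimum: $2.93.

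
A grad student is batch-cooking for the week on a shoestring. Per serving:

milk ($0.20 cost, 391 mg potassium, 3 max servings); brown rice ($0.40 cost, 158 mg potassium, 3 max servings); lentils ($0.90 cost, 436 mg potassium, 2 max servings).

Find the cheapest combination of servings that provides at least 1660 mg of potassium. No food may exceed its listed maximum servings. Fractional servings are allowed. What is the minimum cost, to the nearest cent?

$1.61

Cost per mg of potassium: milk $0.0005, lentils $0.0021, brown rice $0.0025.
Take 3 servings of milk: +1173.0 mg potassium for $0.60 (total $0.60, still need 487.0 mg).
Take 1.117 servings of lentils: +487.0 mg potassium for $1.01 (total $1.61, still need 0.0 mg).
Greedy by cheapest-per-mg is optimal for a single linear constraint, so the minimum cost is $1.61.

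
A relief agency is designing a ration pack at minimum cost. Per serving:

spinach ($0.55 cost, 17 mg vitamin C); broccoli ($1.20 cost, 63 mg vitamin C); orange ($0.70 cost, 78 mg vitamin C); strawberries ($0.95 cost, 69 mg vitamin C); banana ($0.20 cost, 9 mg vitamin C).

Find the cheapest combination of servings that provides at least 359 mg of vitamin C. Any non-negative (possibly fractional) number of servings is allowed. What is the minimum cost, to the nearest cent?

Cost per mg of vitamin C: orange $0.0090, strawberries $0.0138, broccoli $0.0190, banana $0.0222, spinach $0.0324.
With no serving limits, use only orange: 359 mg / 78 mg = 4.603 servings × $0.70 = $3.22.

$3.22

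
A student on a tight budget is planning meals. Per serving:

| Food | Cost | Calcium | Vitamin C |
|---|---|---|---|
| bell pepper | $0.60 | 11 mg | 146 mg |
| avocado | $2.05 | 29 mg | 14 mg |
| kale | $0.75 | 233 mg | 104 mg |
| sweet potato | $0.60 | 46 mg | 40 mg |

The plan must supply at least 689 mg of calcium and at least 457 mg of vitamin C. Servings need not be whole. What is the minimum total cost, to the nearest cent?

Check every corner: each single food scaled to meet both minima, and each pair solved so both constraints bind.
bell pepper only: max(689/11, 457/146) = 62.64 servings → $37.58.
avocado only: max(689/29, 457/14) = 32.64 servings → $66.92.
kale only: max(689/233, 457/104) = 4.394 servings → $3.30.
sweet potato only: max(689/46, 457/40) = 14.98 servings → $8.99.
bell pepper + avocado with both tight: 0.8841 servings and 23.42 servings → $48.55.
bell pepper + kale with both tight: 1.059 servings and 2.907 servings → $2.82.
bell pepper + sweet potato: intersection lies outside the first quadrant.
avocado + kale: the both-tight solution has a negative serving — not a feasible corner.
avocado + sweet potato with both tight: 12.67 servings and 6.99 servings → $30.17.
kale + sweet potato with both tight: 1.441 servings and 7.677 servings → $5.69.
Cheapest feasible corner: $2.82.

$2.82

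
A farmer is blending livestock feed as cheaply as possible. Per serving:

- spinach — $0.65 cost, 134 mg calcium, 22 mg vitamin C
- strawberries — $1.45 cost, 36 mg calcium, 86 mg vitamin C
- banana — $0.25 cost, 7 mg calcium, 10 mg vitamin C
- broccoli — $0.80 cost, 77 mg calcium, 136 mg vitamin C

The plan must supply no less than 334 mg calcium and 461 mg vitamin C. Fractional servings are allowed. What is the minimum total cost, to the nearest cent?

$3.02

With two linear requirements the optimum uses one or two foods; enumerate the corners.
spinach only: max(334/134, 461/22) = 20.95 servings → $13.62.
strawberries only: max(334/36, 461/86) = 9.278 servings → $13.45.
banana only: max(334/7, 461/10) = 47.71 servings → $11.93.
broccoli only: max(334/77, 461/136) = 4.338 servings → $3.47.
spinach + strawberries with both tight: 1.13 servings and 5.071 servings → $8.09.
spinach + banana with both tight: 0.09528 servings and 45.89 servings → $11.53.
spinach + broccoli with both tight: 0.6005 servings and 3.293 servings → $3.02.
strawberries + banana: the both-tight solution has a negative serving — not a feasible corner.
strawberries + broccoli: the both-tight solution has a negative serving — not a feasible corner.
banana + broccoli: the both-tight solution has a negative serving — not a feasible corner.
The minimum over all feasible corners is $3.02.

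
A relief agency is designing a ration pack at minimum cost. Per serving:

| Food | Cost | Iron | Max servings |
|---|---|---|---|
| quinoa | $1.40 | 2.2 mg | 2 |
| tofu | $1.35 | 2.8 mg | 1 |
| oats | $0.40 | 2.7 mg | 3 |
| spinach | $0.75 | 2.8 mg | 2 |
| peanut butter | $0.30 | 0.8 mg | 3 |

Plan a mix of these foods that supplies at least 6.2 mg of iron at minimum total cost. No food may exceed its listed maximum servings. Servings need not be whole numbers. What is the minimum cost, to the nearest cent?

$0.92

Cost per mg of iron: oats $0.1481, spinach $0.2679, peanut butter $0.3750, tofu $0.4821, quinoa $0.6364.
Take 2.296 servings of oats: +6.2 mg iron for $0.92 (total $0.92, still need 0.0 mg).
Greedy by cheapest-per-mg is optimal for a single linear constraint, so the minimum cost is $0.92.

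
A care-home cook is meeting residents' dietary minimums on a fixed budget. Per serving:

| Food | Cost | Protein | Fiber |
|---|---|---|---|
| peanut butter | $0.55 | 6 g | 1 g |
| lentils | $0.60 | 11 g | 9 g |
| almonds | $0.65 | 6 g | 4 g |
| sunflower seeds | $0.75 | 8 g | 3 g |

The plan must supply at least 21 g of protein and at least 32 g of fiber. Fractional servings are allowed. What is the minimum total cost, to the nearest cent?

$2.13

With two linear requirements the optimum uses one or two foods; enumerate the corners.
peanut butter only: max(21/6, 32/1) = 32 servings → $17.60.
lentils only: max(21/11, 32/9) = 3.556 servings → $2.13.
almonds only: max(21/6, 32/4) = 8 servings → $5.20.
sunflower seeds only: max(21/8, 32/3) = 10.67 servings → $8.00.
peanut butter + lentils with both targets exact would need a negative amount; discard.
peanut butter + almonds: intersection lies outside the first quadrant.
peanut butter + sunflower seeds: intersection lies outside the first quadrant.
lentils + almonds: the both-tight solution has a negative serving — not a feasible corner.
lentils + sunflower seeds: intersection lies outside the first quadrant.
almonds + sunflower seeds with both targets exact would need a negative amount; discard.
Cheapest feasible corner: $2.13.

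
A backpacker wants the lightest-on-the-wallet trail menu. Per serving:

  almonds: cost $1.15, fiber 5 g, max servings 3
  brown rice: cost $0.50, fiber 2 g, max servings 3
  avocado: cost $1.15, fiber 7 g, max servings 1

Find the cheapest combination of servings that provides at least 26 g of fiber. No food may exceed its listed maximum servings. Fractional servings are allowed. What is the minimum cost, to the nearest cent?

$5.60

Cost per g of fiber: avocado $0.1643, almonds $0.2300, brown rice $0.2500.
Take 1 serving of avocado: +7.0 g fiber for $1.15 (total $1.15, still need 19.0 g).
Take 3 servings of almonds: +15.0 g fiber for $3.45 (total $4.60, still need 4.0 g).
Take 2 servings of brown rice: +4.0 g fiber for $1.00 (total $5.60, still need 0.0 g).
Greedy by cheapest-per-g is optimal for a single linear constraint, so the minimum cost is $5.60.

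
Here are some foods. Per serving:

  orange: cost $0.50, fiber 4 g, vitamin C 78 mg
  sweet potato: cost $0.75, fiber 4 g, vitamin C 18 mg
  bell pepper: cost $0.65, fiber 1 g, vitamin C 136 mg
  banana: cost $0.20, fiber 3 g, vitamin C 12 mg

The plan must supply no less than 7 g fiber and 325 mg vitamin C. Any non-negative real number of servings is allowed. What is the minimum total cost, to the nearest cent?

$1.72

An LP optimum is at a vertex; with two nutrient constraints at most two foods are used. Check each candidate.
orange only: max(7/4, 325/78) = 4.167 servings → $2.08.
sweet potato only: max(7/4, 325/18) = 18.06 servings → $13.54.
bell pepper only: max(7/1, 325/136) = 7 servings → $4.55.
banana only: max(7/3, 325/12) = 27.08 servings → $5.42.
orange + sweet potato: intersection lies outside the first quadrant.
orange + bell pepper with both tight: 1.345 servings and 1.618 servings → $1.72.
orange + banana: the both-tight solution has a negative serving — not a feasible corner.
sweet potato + bell pepper with both tight: 1.192 servings and 2.232 servings → $2.34.
sweet potato + banana: intersection lies outside the first quadrant.
bell pepper + banana with both tight: 2.25 servings and 1.583 servings → $1.78.
So the least-cost plan costs $1.72.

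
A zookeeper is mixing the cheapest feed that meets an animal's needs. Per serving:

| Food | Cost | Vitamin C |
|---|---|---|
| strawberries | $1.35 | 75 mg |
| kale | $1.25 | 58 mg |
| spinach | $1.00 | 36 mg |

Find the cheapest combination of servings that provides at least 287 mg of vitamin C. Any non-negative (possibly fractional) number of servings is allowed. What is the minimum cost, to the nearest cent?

Cost per mg of vitamin C: strawberries $0.0180, kale $0.0216, spinach $0.0278.
With no serving limits, use only strawberries: 287 mg / 75 mg = 3.827 servings × $1.35 = $5.17.

$5.17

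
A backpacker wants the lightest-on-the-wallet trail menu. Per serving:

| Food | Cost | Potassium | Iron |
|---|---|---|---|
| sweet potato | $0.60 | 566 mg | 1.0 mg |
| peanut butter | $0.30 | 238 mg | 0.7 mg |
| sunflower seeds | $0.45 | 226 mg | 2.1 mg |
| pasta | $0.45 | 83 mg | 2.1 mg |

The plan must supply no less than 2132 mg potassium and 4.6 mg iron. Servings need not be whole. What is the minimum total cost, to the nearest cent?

$2.36

With two linear requirements the optimum uses one or two foods; enumerate the corners.
sweet potato only: max(2132/566, 4.6/1.0) = 4.6 servings → $2.76.
peanut butter only: max(2132/238, 4.6/0.7) = 8.958 servings → $2.69.
sunflower seeds only: max(2132/226, 4.6/2.1) = 9.434 servings → $4.25.
pasta only: max(2132/83, 4.6/2.1) = 25.69 servings → $11.56.
sweet potato + peanut butter with both tight: 2.513 servings and 2.981 servings → $2.40.
sweet potato + sunflower seeds with both tight: 3.571 servings and 0.4899 servings → $2.36.
sweet potato + pasta with both tight: 3.704 servings and 0.4266 servings → $2.41.
peanut butter + sunflower seeds: the both-tight solution has a negative serving — not a feasible corner.
peanut butter + pasta with both targets exact would need a negative amount; discard.
sunflower seeds + pasta: the both-tight solution has a negative serving — not a feasible corner.
So the least-cost plan costs $2.36.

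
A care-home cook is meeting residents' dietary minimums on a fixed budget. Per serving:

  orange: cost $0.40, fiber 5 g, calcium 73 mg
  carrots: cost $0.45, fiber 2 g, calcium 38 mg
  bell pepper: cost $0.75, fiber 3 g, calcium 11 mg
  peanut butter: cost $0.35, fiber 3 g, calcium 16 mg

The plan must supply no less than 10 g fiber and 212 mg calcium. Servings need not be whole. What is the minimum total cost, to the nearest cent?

Compare the cost at each extreme point of the feasible region.
orange only: max(10/5, 212/73) = 2.904 servings → $1.16.
carrots only: max(10/2, 212/38) = 5.579 servings → $2.51.
bell pepper only: max(10/3, 212/11) = 19.27 servings → $14.45.
peanut butter only: max(10/3, 212/16) = 13.25 servings → $4.64.
orange + carrots: the both-tight solution has a negative serving — not a feasible corner.
orange + bell pepper: intersection lies outside the first quadrant.
orange + peanut butter: intersection lies outside the first quadrant.
carrots + bell pepper: the both-tight solution has a negative serving — not a feasible corner.
carrots + peanut butter: the both-tight solution has a negative serving — not a feasible corner.
bell pepper + peanut butter with both targets exact would need a negative amount; discard.
Cheapest feasible corner: $1.16.

$1.16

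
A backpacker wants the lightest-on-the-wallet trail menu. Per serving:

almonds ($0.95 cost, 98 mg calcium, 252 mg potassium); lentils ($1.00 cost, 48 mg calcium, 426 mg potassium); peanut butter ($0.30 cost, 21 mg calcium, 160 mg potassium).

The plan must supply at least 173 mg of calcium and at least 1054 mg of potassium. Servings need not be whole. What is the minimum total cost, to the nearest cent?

$2.23

A basic optimal solution has at most two foods positive. Try each food alone and each pair with both targets met exactly.
almonds only: max(173/98, 1054/252) = 4.183 servings → $3.97.
lentils only: max(173/48, 1054/426) = 3.604 servings → $3.60.
peanut butter only: max(173/21, 1054/160) = 8.238 servings → $2.47.
almonds + lentils with both tight: 0.7792 servings and 2.013 servings → $2.75.
almonds + peanut butter with both tight: 0.5339 servings and 5.747 servings → $2.23.
lentils + peanut butter: the both-tight solution has a negative serving — not a feasible corner.
The minimum over all feasible corners is $2.23.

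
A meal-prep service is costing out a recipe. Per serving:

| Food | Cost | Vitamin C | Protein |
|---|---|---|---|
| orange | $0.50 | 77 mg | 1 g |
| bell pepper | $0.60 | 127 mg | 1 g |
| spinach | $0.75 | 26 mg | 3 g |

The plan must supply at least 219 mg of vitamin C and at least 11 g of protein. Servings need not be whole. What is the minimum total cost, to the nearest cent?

$3.12

With two linear requirements the optimum uses one or two foods; enumerate the corners.
orange only: max(219/77, 11/1) = 11 servings → $5.50.
bell pepper only: max(219/127, 11/1) = 11 servings → $6.60.
spinach only: max(219/26, 11/3) = 8.423 servings → $6.32.
orange + bell pepper: intersection lies outside the first quadrant.
orange + spinach with both tight: 1.81 servings and 3.063 servings → $3.20.
bell pepper + spinach with both tight: 1.045 servings and 3.318 servings → $3.12.
The minimum over all feasible corners is $3.12.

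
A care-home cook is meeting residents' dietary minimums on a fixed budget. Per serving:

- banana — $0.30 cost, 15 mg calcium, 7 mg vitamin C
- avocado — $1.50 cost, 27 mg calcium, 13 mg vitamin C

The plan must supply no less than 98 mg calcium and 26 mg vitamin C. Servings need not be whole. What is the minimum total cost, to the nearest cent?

$1.96

The cheapest plan sits at a corner of the feasible region — with two constraints it uses at most two foods.
banana only: max(98/15, 26/7) = 6.533 servings → $1.96.
avocado only: max(98/27, 26/13) = 3.63 servings → $5.44.
banana + avocado with both targets exact would need a negative amount; discard.
Cheapest feasible corner: $1.96.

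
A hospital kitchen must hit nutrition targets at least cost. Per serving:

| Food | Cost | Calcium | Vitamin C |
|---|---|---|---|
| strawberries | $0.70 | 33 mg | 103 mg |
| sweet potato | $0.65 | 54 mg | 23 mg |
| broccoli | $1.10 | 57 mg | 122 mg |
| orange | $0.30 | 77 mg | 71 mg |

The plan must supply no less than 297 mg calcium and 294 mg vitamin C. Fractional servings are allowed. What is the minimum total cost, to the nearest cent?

$1.24

Check every corner: each single food scaled to meet both minima, and each pair solved so both constraints bind.
strawberries only: max(297/33, 294/103) = 9 servings → $6.30.
sweet potato only: max(297/54, 294/23) = 12.78 servings → $8.31.
broccoli only: max(297/57, 294/122) = 5.211 servings → $5.73.
orange only: max(297/77, 294/71) = 4.141 servings → $1.24.
strawberries + sweet potato with both tight: 1.883 servings and 4.349 servings → $4.15.
strawberries + broccoli with both targets exact would need a negative amount; discard.
strawberries + orange with both tight: 0.2776 servings and 3.738 servings → $1.32.
sweet potato + broccoli with both tight: 3.691 servings and 1.714 servings → $4.28.
sweet potato + orange: intersection lies outside the first quadrant.
broccoli + orange with both tight: 0.2901 servings and 3.642 servings → $1.41.
So the least-cost plan costs $1.24.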